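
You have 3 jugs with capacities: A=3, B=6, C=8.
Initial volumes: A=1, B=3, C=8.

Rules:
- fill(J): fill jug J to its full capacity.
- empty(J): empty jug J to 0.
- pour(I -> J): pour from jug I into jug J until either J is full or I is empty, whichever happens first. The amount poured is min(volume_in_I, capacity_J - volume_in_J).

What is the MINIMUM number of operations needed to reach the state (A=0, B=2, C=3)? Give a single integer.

BFS from (A=1, B=3, C=8). One shortest path:
  1. fill(A) -> (A=3 B=3 C=8)
  2. empty(B) -> (A=3 B=0 C=8)
  3. pour(C -> B) -> (A=3 B=6 C=2)
  4. empty(B) -> (A=3 B=0 C=2)
  5. pour(C -> B) -> (A=3 B=2 C=0)
  6. pour(A -> C) -> (A=0 B=2 C=3)
Reached target in 6 moves.

Answer: 6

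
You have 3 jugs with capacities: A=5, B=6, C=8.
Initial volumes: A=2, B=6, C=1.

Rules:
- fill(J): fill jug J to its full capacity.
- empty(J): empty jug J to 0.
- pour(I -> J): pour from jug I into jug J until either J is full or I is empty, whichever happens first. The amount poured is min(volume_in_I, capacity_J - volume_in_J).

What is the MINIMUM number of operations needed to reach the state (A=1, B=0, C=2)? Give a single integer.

BFS from (A=2, B=6, C=1). One shortest path:
  1. empty(B) -> (A=2 B=0 C=1)
  2. pour(A -> B) -> (A=0 B=2 C=1)
  3. pour(C -> A) -> (A=1 B=2 C=0)
  4. pour(B -> C) -> (A=1 B=0 C=2)
Reached target in 4 moves.

Answer: 4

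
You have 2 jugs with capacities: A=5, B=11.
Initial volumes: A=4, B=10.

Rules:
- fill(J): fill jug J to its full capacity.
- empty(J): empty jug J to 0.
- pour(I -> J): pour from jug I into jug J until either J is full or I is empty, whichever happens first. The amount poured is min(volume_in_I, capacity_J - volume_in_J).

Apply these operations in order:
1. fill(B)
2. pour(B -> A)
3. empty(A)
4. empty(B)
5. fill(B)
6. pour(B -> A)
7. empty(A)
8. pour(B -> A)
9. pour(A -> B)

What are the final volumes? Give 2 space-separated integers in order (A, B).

Step 1: fill(B) -> (A=4 B=11)
Step 2: pour(B -> A) -> (A=5 B=10)
Step 3: empty(A) -> (A=0 B=10)
Step 4: empty(B) -> (A=0 B=0)
Step 5: fill(B) -> (A=0 B=11)
Step 6: pour(B -> A) -> (A=5 B=6)
Step 7: empty(A) -> (A=0 B=6)
Step 8: pour(B -> A) -> (A=5 B=1)
Step 9: pour(A -> B) -> (A=0 B=6)

Answer: 0 6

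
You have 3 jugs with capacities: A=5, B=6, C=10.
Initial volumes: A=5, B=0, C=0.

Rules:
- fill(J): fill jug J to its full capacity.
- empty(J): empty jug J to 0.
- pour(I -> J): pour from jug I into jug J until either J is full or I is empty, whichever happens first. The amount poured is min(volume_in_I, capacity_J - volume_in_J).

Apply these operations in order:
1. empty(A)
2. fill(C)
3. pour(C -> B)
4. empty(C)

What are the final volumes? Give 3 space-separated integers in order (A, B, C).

Step 1: empty(A) -> (A=0 B=0 C=0)
Step 2: fill(C) -> (A=0 B=0 C=10)
Step 3: pour(C -> B) -> (A=0 B=6 C=4)
Step 4: empty(C) -> (A=0 B=6 C=0)

Answer: 0 6 0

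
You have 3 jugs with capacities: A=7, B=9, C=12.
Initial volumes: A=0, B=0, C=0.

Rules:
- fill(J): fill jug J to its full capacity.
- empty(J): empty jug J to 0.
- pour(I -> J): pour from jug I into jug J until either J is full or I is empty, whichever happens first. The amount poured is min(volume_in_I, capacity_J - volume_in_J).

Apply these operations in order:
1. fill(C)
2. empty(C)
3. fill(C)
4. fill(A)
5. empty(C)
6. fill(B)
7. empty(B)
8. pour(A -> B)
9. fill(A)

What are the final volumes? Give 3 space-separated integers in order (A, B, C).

Step 1: fill(C) -> (A=0 B=0 C=12)
Step 2: empty(C) -> (A=0 B=0 C=0)
Step 3: fill(C) -> (A=0 B=0 C=12)
Step 4: fill(A) -> (A=7 B=0 C=12)
Step 5: empty(C) -> (A=7 B=0 C=0)
Step 6: fill(B) -> (A=7 B=9 C=0)
Step 7: empty(B) -> (A=7 B=0 C=0)
Step 8: pour(A -> B) -> (A=0 B=7 C=0)
Step 9: fill(A) -> (A=7 B=7 C=0)

Answer: 7 7 0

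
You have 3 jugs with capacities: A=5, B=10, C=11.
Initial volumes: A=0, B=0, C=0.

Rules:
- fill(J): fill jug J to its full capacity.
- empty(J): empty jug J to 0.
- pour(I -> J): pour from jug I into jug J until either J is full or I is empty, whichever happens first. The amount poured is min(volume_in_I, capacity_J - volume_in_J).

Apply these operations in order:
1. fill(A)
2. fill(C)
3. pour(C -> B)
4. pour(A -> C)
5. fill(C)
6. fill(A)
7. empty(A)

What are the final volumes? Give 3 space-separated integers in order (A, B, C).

Answer: 0 10 11

Derivation:
Step 1: fill(A) -> (A=5 B=0 C=0)
Step 2: fill(C) -> (A=5 B=0 C=11)
Step 3: pour(C -> B) -> (A=5 B=10 C=1)
Step 4: pour(A -> C) -> (A=0 B=10 C=6)
Step 5: fill(C) -> (A=0 B=10 C=11)
Step 6: fill(A) -> (A=5 B=10 C=11)
Step 7: empty(A) -> (A=0 B=10 C=11)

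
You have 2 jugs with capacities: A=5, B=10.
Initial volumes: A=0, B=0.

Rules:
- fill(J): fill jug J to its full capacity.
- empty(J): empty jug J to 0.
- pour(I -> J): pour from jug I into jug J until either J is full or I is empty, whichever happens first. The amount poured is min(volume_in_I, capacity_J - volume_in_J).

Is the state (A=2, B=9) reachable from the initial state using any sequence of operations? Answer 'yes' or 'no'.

BFS explored all 6 reachable states.
Reachable set includes: (0,0), (0,5), (0,10), (5,0), (5,5), (5,10)
Target (A=2, B=9) not in reachable set → no.

Answer: no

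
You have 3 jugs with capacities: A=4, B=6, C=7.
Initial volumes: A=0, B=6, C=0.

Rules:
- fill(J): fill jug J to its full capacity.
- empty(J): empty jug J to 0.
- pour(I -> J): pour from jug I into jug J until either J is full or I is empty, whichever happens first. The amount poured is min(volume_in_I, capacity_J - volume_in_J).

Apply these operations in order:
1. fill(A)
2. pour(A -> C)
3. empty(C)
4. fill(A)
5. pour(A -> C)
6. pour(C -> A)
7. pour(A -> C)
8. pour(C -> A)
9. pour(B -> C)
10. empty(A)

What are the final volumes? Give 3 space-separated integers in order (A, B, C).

Answer: 0 0 6

Derivation:
Step 1: fill(A) -> (A=4 B=6 C=0)
Step 2: pour(A -> C) -> (A=0 B=6 C=4)
Step 3: empty(C) -> (A=0 B=6 C=0)
Step 4: fill(A) -> (A=4 B=6 C=0)
Step 5: pour(A -> C) -> (A=0 B=6 C=4)
Step 6: pour(C -> A) -> (A=4 B=6 C=0)
Step 7: pour(A -> C) -> (A=0 B=6 C=4)
Step 8: pour(C -> A) -> (A=4 B=6 C=0)
Step 9: pour(B -> C) -> (A=4 B=0 C=6)
Step 10: empty(A) -> (A=0 B=0 C=6)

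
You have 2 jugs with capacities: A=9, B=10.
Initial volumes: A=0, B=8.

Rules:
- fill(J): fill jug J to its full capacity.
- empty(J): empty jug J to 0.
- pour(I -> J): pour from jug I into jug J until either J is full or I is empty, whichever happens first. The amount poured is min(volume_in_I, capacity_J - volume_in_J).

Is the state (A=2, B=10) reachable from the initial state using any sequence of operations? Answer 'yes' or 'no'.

BFS from (A=0, B=8):
  1. fill(B) -> (A=0 B=10)
  2. pour(B -> A) -> (A=9 B=1)
  3. empty(A) -> (A=0 B=1)
  4. pour(B -> A) -> (A=1 B=0)
  5. fill(B) -> (A=1 B=10)
  6. pour(B -> A) -> (A=9 B=2)
  7. empty(A) -> (A=0 B=2)
  8. pour(B -> A) -> (A=2 B=0)
  9. fill(B) -> (A=2 B=10)
Target reached → yes.

Answer: yes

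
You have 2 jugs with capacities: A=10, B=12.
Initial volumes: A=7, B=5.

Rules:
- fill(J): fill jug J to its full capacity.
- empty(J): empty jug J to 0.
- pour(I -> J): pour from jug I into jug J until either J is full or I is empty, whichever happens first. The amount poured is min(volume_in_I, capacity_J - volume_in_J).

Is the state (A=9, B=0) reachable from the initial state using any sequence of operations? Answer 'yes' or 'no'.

BFS from (A=7, B=5):
  1. fill(B) -> (A=7 B=12)
  2. pour(B -> A) -> (A=10 B=9)
  3. empty(A) -> (A=0 B=9)
  4. pour(B -> A) -> (A=9 B=0)
Target reached → yes.

Answer: yes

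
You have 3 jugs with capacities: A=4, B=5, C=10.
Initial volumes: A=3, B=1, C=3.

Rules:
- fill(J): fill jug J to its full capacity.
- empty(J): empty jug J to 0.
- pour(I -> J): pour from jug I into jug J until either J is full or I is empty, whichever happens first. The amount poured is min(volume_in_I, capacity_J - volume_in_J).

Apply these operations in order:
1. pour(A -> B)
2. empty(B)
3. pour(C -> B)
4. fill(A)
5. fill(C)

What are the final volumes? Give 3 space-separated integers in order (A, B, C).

Answer: 4 3 10

Derivation:
Step 1: pour(A -> B) -> (A=0 B=4 C=3)
Step 2: empty(B) -> (A=0 B=0 C=3)
Step 3: pour(C -> B) -> (A=0 B=3 C=0)
Step 4: fill(A) -> (A=4 B=3 C=0)
Step 5: fill(C) -> (A=4 B=3 C=10)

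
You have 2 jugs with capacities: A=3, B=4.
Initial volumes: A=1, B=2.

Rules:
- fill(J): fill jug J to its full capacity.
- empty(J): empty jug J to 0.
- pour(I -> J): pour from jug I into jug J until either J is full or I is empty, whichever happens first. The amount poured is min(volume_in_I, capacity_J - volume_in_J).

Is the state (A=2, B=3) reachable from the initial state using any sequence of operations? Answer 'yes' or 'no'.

BFS explored all 15 reachable states.
Reachable set includes: (0,0), (0,1), (0,2), (0,3), (0,4), (1,0), (1,2), (1,4), (2,0), (2,4), (3,0), (3,1) ...
Target (A=2, B=3) not in reachable set → no.

Answer: no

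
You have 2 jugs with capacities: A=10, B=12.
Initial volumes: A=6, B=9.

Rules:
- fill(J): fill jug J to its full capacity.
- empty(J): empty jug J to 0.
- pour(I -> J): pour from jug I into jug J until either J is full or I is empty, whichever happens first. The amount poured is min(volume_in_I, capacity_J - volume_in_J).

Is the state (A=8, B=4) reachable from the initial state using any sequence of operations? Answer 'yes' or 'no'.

BFS explored all 45 reachable states.
Reachable set includes: (0,0), (0,1), (0,2), (0,3), (0,4), (0,5), (0,6), (0,7), (0,8), (0,9), (0,10), (0,11) ...
Target (A=8, B=4) not in reachable set → no.

Answer: no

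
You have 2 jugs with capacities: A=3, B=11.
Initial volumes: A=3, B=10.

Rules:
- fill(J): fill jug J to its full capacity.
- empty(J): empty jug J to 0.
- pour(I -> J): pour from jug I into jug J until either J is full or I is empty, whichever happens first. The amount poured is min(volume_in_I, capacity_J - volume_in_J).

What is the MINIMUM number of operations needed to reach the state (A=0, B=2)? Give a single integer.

Answer: 3

Derivation:
BFS from (A=3, B=10). One shortest path:
  1. pour(A -> B) -> (A=2 B=11)
  2. empty(B) -> (A=2 B=0)
  3. pour(A -> B) -> (A=0 B=2)
Reached target in 3 moves.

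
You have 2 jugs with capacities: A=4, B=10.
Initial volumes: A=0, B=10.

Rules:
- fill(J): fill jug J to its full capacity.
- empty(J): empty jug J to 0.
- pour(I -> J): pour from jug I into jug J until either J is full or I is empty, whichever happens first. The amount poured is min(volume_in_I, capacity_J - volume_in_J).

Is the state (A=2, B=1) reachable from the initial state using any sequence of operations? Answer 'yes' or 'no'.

Answer: no

Derivation:
BFS explored all 14 reachable states.
Reachable set includes: (0,0), (0,2), (0,4), (0,6), (0,8), (0,10), (2,0), (2,10), (4,0), (4,2), (4,4), (4,6) ...
Target (A=2, B=1) not in reachable set → no.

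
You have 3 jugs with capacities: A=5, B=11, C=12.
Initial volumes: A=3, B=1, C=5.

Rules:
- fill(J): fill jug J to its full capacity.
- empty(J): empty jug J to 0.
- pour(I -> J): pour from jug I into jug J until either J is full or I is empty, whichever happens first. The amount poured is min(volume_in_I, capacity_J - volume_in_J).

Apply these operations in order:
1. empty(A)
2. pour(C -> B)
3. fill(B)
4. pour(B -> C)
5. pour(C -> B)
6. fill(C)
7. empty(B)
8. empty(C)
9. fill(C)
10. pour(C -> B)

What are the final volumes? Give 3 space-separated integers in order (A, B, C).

Step 1: empty(A) -> (A=0 B=1 C=5)
Step 2: pour(C -> B) -> (A=0 B=6 C=0)
Step 3: fill(B) -> (A=0 B=11 C=0)
Step 4: pour(B -> C) -> (A=0 B=0 C=11)
Step 5: pour(C -> B) -> (A=0 B=11 C=0)
Step 6: fill(C) -> (A=0 B=11 C=12)
Step 7: empty(B) -> (A=0 B=0 C=12)
Step 8: empty(C) -> (A=0 B=0 C=0)
Step 9: fill(C) -> (A=0 B=0 C=12)
Step 10: pour(C -> B) -> (A=0 B=11 C=1)

Answer: 0 11 1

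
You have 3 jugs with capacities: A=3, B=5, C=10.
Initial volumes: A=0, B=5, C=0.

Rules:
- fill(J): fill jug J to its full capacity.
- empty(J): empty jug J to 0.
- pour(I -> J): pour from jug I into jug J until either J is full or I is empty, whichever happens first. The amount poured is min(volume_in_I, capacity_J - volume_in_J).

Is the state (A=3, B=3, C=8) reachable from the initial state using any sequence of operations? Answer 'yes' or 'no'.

Answer: yes

Derivation:
BFS from (A=0, B=5, C=0):
  1. fill(A) -> (A=3 B=5 C=0)
  2. pour(A -> C) -> (A=0 B=5 C=3)
  3. fill(A) -> (A=3 B=5 C=3)
  4. pour(B -> C) -> (A=3 B=0 C=8)
  5. pour(A -> B) -> (A=0 B=3 C=8)
  6. fill(A) -> (A=3 B=3 C=8)
Target reached → yes.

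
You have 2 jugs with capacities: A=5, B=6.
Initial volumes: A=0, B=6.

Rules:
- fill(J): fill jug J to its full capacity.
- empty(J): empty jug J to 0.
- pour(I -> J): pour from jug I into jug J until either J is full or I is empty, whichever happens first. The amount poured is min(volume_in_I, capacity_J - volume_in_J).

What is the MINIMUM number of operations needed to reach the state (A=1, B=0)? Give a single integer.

Answer: 3

Derivation:
BFS from (A=0, B=6). One shortest path:
  1. pour(B -> A) -> (A=5 B=1)
  2. empty(A) -> (A=0 B=1)
  3. pour(B -> A) -> (A=1 B=0)
Reached target in 3 moves.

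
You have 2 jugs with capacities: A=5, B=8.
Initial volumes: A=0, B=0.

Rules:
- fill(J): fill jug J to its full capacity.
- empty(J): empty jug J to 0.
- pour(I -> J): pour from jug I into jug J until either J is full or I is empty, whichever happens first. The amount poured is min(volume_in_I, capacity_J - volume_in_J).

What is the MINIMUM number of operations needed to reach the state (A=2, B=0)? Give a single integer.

BFS from (A=0, B=0). One shortest path:
  1. fill(A) -> (A=5 B=0)
  2. pour(A -> B) -> (A=0 B=5)
  3. fill(A) -> (A=5 B=5)
  4. pour(A -> B) -> (A=2 B=8)
  5. empty(B) -> (A=2 B=0)
Reached target in 5 moves.

Answer: 5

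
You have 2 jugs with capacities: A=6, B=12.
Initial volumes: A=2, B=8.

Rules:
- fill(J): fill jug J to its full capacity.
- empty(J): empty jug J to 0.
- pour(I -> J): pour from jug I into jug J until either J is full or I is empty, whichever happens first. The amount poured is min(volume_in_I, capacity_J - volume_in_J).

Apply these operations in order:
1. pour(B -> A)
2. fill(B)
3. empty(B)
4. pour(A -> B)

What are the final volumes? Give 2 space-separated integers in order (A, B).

Answer: 0 6

Derivation:
Step 1: pour(B -> A) -> (A=6 B=4)
Step 2: fill(B) -> (A=6 B=12)
Step 3: empty(B) -> (A=6 B=0)
Step 4: pour(A -> B) -> (A=0 B=6)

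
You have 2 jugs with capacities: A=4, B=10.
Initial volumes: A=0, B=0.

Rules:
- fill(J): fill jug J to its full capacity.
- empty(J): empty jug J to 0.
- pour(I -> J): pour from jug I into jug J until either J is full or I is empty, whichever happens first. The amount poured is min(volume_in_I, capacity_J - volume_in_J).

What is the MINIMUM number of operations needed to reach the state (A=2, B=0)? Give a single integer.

Answer: 6

Derivation:
BFS from (A=0, B=0). One shortest path:
  1. fill(B) -> (A=0 B=10)
  2. pour(B -> A) -> (A=4 B=6)
  3. empty(A) -> (A=0 B=6)
  4. pour(B -> A) -> (A=4 B=2)
  5. empty(A) -> (A=0 B=2)
  6. pour(B -> A) -> (A=2 B=0)
Reached target in 6 moves.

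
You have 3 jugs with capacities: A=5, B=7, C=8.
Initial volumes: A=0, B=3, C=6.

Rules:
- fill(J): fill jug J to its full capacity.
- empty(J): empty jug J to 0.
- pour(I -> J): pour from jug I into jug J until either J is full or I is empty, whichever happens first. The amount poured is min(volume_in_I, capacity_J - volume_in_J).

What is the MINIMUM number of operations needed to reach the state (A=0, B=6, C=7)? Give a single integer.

Answer: 7

Derivation:
BFS from (A=0, B=3, C=6). One shortest path:
  1. fill(A) -> (A=5 B=3 C=6)
  2. empty(C) -> (A=5 B=3 C=0)
  3. pour(A -> B) -> (A=1 B=7 C=0)
  4. pour(B -> C) -> (A=1 B=0 C=7)
  5. pour(A -> B) -> (A=0 B=1 C=7)
  6. fill(A) -> (A=5 B=1 C=7)
  7. pour(A -> B) -> (A=0 B=6 C=7)
Reached target in 7 moves.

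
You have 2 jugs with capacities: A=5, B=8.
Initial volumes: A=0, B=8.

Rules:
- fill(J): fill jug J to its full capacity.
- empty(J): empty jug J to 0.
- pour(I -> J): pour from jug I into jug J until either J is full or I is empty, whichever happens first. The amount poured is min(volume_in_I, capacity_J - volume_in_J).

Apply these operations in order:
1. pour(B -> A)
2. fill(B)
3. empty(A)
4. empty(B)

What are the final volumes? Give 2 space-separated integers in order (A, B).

Step 1: pour(B -> A) -> (A=5 B=3)
Step 2: fill(B) -> (A=5 B=8)
Step 3: empty(A) -> (A=0 B=8)
Step 4: empty(B) -> (A=0 B=0)

Answer: 0 0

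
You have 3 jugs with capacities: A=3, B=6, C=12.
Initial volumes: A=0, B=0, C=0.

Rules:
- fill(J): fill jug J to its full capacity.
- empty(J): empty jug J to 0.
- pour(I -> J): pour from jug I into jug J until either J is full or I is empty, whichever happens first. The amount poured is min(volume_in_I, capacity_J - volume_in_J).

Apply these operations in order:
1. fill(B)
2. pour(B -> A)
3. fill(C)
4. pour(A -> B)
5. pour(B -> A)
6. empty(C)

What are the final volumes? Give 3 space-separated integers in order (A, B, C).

Step 1: fill(B) -> (A=0 B=6 C=0)
Step 2: pour(B -> A) -> (A=3 B=3 C=0)
Step 3: fill(C) -> (A=3 B=3 C=12)
Step 4: pour(A -> B) -> (A=0 B=6 C=12)
Step 5: pour(B -> A) -> (A=3 B=3 C=12)
Step 6: empty(C) -> (A=3 B=3 C=0)

Answer: 3 3 0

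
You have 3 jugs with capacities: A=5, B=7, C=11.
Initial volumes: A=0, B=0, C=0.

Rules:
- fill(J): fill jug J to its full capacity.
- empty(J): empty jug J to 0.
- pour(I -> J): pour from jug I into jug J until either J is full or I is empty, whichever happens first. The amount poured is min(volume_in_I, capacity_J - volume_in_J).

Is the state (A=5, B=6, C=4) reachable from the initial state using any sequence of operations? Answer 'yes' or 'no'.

BFS from (A=0, B=0, C=0):
  1. fill(C) -> (A=0 B=0 C=11)
  2. pour(C -> B) -> (A=0 B=7 C=4)
  3. empty(B) -> (A=0 B=0 C=4)
  4. pour(C -> A) -> (A=4 B=0 C=0)
  5. fill(C) -> (A=4 B=0 C=11)
  6. pour(C -> B) -> (A=4 B=7 C=4)
  7. pour(B -> A) -> (A=5 B=6 C=4)
Target reached → yes.

Answer: yes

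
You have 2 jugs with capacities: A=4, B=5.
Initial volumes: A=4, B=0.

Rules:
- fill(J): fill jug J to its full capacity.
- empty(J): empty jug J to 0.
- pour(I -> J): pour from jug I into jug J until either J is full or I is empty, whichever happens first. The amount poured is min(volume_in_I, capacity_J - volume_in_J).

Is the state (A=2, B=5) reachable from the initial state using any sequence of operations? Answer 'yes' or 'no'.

BFS from (A=4, B=0):
  1. pour(A -> B) -> (A=0 B=4)
  2. fill(A) -> (A=4 B=4)
  3. pour(A -> B) -> (A=3 B=5)
  4. empty(B) -> (A=3 B=0)
  5. pour(A -> B) -> (A=0 B=3)
  6. fill(A) -> (A=4 B=3)
  7. pour(A -> B) -> (A=2 B=5)
Target reached → yes.

Answer: yes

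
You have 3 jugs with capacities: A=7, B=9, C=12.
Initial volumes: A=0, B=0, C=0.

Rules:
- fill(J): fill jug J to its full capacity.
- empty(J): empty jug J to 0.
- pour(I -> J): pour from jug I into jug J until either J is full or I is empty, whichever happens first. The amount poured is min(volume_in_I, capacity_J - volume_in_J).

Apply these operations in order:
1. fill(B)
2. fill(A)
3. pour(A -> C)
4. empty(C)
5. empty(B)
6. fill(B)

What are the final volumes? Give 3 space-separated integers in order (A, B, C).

Step 1: fill(B) -> (A=0 B=9 C=0)
Step 2: fill(A) -> (A=7 B=9 C=0)
Step 3: pour(A -> C) -> (A=0 B=9 C=7)
Step 4: empty(C) -> (A=0 B=9 C=0)
Step 5: empty(B) -> (A=0 B=0 C=0)
Step 6: fill(B) -> (A=0 B=9 C=0)

Answer: 0 9 0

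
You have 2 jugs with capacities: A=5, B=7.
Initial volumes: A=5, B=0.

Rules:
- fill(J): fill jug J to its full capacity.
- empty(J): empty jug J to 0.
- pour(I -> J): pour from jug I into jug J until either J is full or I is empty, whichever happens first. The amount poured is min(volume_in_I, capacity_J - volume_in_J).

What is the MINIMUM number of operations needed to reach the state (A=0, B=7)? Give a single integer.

BFS from (A=5, B=0). One shortest path:
  1. empty(A) -> (A=0 B=0)
  2. fill(B) -> (A=0 B=7)
Reached target in 2 moves.

Answer: 2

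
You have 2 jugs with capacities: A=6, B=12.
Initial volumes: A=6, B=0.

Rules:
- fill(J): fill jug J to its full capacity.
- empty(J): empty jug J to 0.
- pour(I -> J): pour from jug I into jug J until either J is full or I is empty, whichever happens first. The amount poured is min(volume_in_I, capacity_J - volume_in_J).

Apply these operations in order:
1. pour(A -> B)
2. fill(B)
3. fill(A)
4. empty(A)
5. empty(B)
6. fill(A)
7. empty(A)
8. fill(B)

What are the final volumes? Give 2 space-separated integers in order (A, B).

Answer: 0 12

Derivation:
Step 1: pour(A -> B) -> (A=0 B=6)
Step 2: fill(B) -> (A=0 B=12)
Step 3: fill(A) -> (A=6 B=12)
Step 4: empty(A) -> (A=0 B=12)
Step 5: empty(B) -> (A=0 B=0)
Step 6: fill(A) -> (A=6 B=0)
Step 7: empty(A) -> (A=0 B=0)
Step 8: fill(B) -> (A=0 B=12)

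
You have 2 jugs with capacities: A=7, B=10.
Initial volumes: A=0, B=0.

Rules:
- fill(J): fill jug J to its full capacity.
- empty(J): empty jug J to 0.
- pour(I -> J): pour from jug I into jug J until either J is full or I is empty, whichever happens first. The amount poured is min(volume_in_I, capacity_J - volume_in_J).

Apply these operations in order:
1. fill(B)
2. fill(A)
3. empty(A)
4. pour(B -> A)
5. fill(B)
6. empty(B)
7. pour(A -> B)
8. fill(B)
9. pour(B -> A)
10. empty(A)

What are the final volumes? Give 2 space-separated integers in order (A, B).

Step 1: fill(B) -> (A=0 B=10)
Step 2: fill(A) -> (A=7 B=10)
Step 3: empty(A) -> (A=0 B=10)
Step 4: pour(B -> A) -> (A=7 B=3)
Step 5: fill(B) -> (A=7 B=10)
Step 6: empty(B) -> (A=7 B=0)
Step 7: pour(A -> B) -> (A=0 B=7)
Step 8: fill(B) -> (A=0 B=10)
Step 9: pour(B -> A) -> (A=7 B=3)
Step 10: empty(A) -> (A=0 B=3)

Answer: 0 3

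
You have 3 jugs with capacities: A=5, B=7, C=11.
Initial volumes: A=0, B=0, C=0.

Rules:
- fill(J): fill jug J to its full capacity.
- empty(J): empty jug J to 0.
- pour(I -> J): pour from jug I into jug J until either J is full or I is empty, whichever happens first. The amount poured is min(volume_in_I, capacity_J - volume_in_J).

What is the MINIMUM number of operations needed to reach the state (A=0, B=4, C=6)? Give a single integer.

BFS from (A=0, B=0, C=0). One shortest path:
  1. fill(C) -> (A=0 B=0 C=11)
  2. pour(C -> B) -> (A=0 B=7 C=4)
  3. empty(B) -> (A=0 B=0 C=4)
  4. pour(C -> B) -> (A=0 B=4 C=0)
  5. fill(C) -> (A=0 B=4 C=11)
  6. pour(C -> A) -> (A=5 B=4 C=6)
  7. empty(A) -> (A=0 B=4 C=6)
Reached target in 7 moves.

Answer: 7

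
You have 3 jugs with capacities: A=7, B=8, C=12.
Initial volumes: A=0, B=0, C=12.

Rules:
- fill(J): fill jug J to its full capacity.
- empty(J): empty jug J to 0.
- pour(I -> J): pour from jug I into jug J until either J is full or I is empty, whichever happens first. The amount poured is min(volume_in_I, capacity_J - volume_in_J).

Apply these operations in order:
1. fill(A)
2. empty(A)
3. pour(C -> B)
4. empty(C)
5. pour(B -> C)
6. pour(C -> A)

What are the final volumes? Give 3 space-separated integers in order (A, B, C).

Answer: 7 0 1

Derivation:
Step 1: fill(A) -> (A=7 B=0 C=12)
Step 2: empty(A) -> (A=0 B=0 C=12)
Step 3: pour(C -> B) -> (A=0 B=8 C=4)
Step 4: empty(C) -> (A=0 B=8 C=0)
Step 5: pour(B -> C) -> (A=0 B=0 C=8)
Step 6: pour(C -> A) -> (A=7 B=0 C=1)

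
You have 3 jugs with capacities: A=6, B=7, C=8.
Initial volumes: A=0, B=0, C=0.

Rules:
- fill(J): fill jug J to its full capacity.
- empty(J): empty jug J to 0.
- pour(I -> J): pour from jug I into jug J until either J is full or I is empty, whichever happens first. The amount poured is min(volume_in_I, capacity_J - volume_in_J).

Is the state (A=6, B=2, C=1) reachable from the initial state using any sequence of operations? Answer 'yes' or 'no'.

Answer: yes

Derivation:
BFS from (A=0, B=0, C=0):
  1. fill(B) -> (A=0 B=7 C=0)
  2. fill(C) -> (A=0 B=7 C=8)
  3. pour(B -> A) -> (A=6 B=1 C=8)
  4. empty(A) -> (A=0 B=1 C=8)
  5. pour(B -> A) -> (A=1 B=0 C=8)
  6. pour(C -> B) -> (A=1 B=7 C=1)
  7. pour(B -> A) -> (A=6 B=2 C=1)
Target reached → yes.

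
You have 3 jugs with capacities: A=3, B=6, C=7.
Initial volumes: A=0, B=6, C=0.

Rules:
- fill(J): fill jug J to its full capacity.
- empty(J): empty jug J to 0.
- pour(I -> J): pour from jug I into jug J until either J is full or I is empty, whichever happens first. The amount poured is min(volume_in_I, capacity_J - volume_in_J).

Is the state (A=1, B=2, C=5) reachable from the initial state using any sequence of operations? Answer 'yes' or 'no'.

Answer: no

Derivation:
BFS explored all 164 reachable states.
Reachable set includes: (0,0,0), (0,0,1), (0,0,2), (0,0,3), (0,0,4), (0,0,5), (0,0,6), (0,0,7), (0,1,0), (0,1,1), (0,1,2), (0,1,3) ...
Target (A=1, B=2, C=5) not in reachable set → no.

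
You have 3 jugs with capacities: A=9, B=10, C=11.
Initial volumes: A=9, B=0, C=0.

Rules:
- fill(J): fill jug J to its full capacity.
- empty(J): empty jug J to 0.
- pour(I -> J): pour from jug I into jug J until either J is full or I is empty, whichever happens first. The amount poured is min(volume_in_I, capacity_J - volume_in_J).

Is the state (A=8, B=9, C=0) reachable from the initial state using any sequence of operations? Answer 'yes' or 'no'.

Answer: yes

Derivation:
BFS from (A=9, B=0, C=0):
  1. fill(B) -> (A=9 B=10 C=0)
  2. pour(B -> C) -> (A=9 B=0 C=10)
  3. pour(A -> B) -> (A=0 B=9 C=10)
  4. fill(A) -> (A=9 B=9 C=10)
  5. pour(A -> C) -> (A=8 B=9 C=11)
  6. empty(C) -> (A=8 B=9 C=0)
Target reached → yes.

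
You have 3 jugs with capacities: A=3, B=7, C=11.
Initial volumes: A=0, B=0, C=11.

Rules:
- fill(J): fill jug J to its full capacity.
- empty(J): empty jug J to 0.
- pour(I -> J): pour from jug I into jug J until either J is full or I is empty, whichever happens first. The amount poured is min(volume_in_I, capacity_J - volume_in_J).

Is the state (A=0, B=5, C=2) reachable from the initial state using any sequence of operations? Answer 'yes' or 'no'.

Answer: yes

Derivation:
BFS from (A=0, B=0, C=11):
  1. fill(A) -> (A=3 B=0 C=11)
  2. pour(A -> B) -> (A=0 B=3 C=11)
  3. pour(C -> A) -> (A=3 B=3 C=8)
  4. pour(A -> B) -> (A=0 B=6 C=8)
  5. pour(C -> A) -> (A=3 B=6 C=5)
  6. pour(A -> B) -> (A=2 B=7 C=5)
  7. empty(B) -> (A=2 B=0 C=5)
  8. pour(C -> B) -> (A=2 B=5 C=0)
  9. pour(A -> C) -> (A=0 B=5 C=2)
Target reached → yes.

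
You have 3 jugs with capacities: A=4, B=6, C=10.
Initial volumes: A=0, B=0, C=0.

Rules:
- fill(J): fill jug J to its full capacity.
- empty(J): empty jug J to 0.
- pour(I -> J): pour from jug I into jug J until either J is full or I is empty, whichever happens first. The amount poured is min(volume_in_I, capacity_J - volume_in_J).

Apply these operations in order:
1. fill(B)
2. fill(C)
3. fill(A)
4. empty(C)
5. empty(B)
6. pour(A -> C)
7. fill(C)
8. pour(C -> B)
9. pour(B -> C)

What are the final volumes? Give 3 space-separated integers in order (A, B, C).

Step 1: fill(B) -> (A=0 B=6 C=0)
Step 2: fill(C) -> (A=0 B=6 C=10)
Step 3: fill(A) -> (A=4 B=6 C=10)
Step 4: empty(C) -> (A=4 B=6 C=0)
Step 5: empty(B) -> (A=4 B=0 C=0)
Step 6: pour(A -> C) -> (A=0 B=0 C=4)
Step 7: fill(C) -> (A=0 B=0 C=10)
Step 8: pour(C -> B) -> (A=0 B=6 C=4)
Step 9: pour(B -> C) -> (A=0 B=0 C=10)

Answer: 0 0 10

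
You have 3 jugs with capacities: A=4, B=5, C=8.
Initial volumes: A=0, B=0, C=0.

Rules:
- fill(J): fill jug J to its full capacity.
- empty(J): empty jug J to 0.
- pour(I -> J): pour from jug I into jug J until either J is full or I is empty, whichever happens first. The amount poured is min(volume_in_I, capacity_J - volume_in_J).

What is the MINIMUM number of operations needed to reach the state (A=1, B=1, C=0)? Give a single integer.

BFS from (A=0, B=0, C=0). One shortest path:
  1. fill(B) -> (A=0 B=5 C=0)
  2. pour(B -> C) -> (A=0 B=0 C=5)
  3. fill(B) -> (A=0 B=5 C=5)
  4. pour(B -> A) -> (A=4 B=1 C=5)
  5. pour(A -> C) -> (A=1 B=1 C=8)
  6. empty(C) -> (A=1 B=1 C=0)
Reached target in 6 moves.

Answer: 6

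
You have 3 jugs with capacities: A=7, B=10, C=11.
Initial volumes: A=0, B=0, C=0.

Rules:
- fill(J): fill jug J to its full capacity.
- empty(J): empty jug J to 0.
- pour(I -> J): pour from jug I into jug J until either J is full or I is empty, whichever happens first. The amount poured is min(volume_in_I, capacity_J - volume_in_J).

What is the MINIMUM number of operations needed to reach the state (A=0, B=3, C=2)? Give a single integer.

BFS from (A=0, B=0, C=0). One shortest path:
  1. fill(C) -> (A=0 B=0 C=11)
  2. pour(C -> B) -> (A=0 B=10 C=1)
  3. empty(B) -> (A=0 B=0 C=1)
  4. pour(C -> B) -> (A=0 B=1 C=0)
  5. fill(C) -> (A=0 B=1 C=11)
  6. pour(C -> B) -> (A=0 B=10 C=2)
  7. pour(B -> A) -> (A=7 B=3 C=2)
  8. empty(A) -> (A=0 B=3 C=2)
Reached target in 8 moves.

Answer: 8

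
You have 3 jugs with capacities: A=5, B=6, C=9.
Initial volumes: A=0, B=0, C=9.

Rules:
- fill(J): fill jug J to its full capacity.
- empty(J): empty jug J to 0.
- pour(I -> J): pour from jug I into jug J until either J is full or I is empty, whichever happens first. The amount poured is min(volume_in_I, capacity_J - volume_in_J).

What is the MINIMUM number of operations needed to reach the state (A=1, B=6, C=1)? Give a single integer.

BFS from (A=0, B=0, C=9). One shortest path:
  1. pour(C -> A) -> (A=5 B=0 C=4)
  2. pour(C -> B) -> (A=5 B=4 C=0)
  3. pour(A -> C) -> (A=0 B=4 C=5)
  4. fill(A) -> (A=5 B=4 C=5)
  5. pour(A -> C) -> (A=1 B=4 C=9)
  6. pour(C -> B) -> (A=1 B=6 C=7)
  7. empty(B) -> (A=1 B=0 C=7)
  8. pour(C -> B) -> (A=1 B=6 C=1)
Reached target in 8 moves.

Answer: 8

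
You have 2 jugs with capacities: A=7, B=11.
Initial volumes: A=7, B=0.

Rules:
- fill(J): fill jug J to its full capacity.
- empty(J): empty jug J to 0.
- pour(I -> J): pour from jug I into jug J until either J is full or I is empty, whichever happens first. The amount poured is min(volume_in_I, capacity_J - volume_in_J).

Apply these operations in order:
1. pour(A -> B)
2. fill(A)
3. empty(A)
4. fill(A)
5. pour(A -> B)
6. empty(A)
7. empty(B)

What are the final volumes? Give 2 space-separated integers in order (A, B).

Step 1: pour(A -> B) -> (A=0 B=7)
Step 2: fill(A) -> (A=7 B=7)
Step 3: empty(A) -> (A=0 B=7)
Step 4: fill(A) -> (A=7 B=7)
Step 5: pour(A -> B) -> (A=3 B=11)
Step 6: empty(A) -> (A=0 B=11)
Step 7: empty(B) -> (A=0 B=0)

Answer: 0 0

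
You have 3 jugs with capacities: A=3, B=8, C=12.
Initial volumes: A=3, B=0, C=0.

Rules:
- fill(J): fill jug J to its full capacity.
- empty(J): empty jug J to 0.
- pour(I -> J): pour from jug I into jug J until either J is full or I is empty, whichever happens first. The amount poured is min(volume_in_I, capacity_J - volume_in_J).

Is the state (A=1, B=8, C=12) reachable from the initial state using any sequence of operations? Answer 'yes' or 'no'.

Answer: yes

Derivation:
BFS from (A=3, B=0, C=0):
  1. fill(C) -> (A=3 B=0 C=12)
  2. pour(A -> B) -> (A=0 B=3 C=12)
  3. fill(A) -> (A=3 B=3 C=12)
  4. pour(A -> B) -> (A=0 B=6 C=12)
  5. fill(A) -> (A=3 B=6 C=12)
  6. pour(A -> B) -> (A=1 B=8 C=12)
Target reached → yes.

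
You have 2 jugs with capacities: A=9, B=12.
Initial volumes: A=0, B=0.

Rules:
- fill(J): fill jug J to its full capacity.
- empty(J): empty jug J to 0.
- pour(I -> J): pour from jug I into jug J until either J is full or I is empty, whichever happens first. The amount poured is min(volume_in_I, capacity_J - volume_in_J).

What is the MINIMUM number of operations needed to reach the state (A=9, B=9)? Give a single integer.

BFS from (A=0, B=0). One shortest path:
  1. fill(A) -> (A=9 B=0)
  2. pour(A -> B) -> (A=0 B=9)
  3. fill(A) -> (A=9 B=9)
Reached target in 3 moves.

Answer: 3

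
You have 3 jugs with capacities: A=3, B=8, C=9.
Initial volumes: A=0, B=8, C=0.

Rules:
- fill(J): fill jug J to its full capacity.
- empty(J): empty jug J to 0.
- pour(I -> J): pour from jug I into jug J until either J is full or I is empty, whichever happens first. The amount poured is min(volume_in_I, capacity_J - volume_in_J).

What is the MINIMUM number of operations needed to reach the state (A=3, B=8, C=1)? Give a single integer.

Answer: 4

Derivation:
BFS from (A=0, B=8, C=0). One shortest path:
  1. fill(A) -> (A=3 B=8 C=0)
  2. empty(B) -> (A=3 B=0 C=0)
  3. fill(C) -> (A=3 B=0 C=9)
  4. pour(C -> B) -> (A=3 B=8 C=1)
Reached target in 4 moves.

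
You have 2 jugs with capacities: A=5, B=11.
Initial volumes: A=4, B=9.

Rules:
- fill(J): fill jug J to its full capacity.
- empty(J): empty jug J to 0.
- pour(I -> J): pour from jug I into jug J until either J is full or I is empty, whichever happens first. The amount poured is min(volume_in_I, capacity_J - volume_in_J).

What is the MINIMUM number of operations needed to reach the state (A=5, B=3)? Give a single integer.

Answer: 3

Derivation:
BFS from (A=4, B=9). One shortest path:
  1. pour(B -> A) -> (A=5 B=8)
  2. empty(A) -> (A=0 B=8)
  3. pour(B -> A) -> (A=5 B=3)
Reached target in 3 moves.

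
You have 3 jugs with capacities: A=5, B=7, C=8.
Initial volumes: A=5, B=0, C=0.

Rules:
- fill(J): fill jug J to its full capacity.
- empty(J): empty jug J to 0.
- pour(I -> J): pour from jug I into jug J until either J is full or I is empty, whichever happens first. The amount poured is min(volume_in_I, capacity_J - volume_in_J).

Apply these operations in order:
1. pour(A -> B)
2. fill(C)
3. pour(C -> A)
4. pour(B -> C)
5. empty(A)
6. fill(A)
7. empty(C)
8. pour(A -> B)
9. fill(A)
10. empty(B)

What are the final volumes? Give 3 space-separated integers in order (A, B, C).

Step 1: pour(A -> B) -> (A=0 B=5 C=0)
Step 2: fill(C) -> (A=0 B=5 C=8)
Step 3: pour(C -> A) -> (A=5 B=5 C=3)
Step 4: pour(B -> C) -> (A=5 B=0 C=8)
Step 5: empty(A) -> (A=0 B=0 C=8)
Step 6: fill(A) -> (A=5 B=0 C=8)
Step 7: empty(C) -> (A=5 B=0 C=0)
Step 8: pour(A -> B) -> (A=0 B=5 C=0)
Step 9: fill(A) -> (A=5 B=5 C=0)
Step 10: empty(B) -> (A=5 B=0 C=0)

Answer: 5 0 0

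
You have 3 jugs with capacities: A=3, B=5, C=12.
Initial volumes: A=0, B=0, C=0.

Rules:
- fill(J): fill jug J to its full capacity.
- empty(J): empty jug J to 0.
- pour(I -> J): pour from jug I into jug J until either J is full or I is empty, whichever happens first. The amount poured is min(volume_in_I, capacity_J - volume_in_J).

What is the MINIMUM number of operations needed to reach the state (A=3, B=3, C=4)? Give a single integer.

Answer: 6

Derivation:
BFS from (A=0, B=0, C=0). One shortest path:
  1. fill(A) -> (A=3 B=0 C=0)
  2. fill(C) -> (A=3 B=0 C=12)
  3. pour(C -> B) -> (A=3 B=5 C=7)
  4. empty(B) -> (A=3 B=0 C=7)
  5. pour(A -> B) -> (A=0 B=3 C=7)
  6. pour(C -> A) -> (A=3 B=3 C=4)
Reached target in 6 moves.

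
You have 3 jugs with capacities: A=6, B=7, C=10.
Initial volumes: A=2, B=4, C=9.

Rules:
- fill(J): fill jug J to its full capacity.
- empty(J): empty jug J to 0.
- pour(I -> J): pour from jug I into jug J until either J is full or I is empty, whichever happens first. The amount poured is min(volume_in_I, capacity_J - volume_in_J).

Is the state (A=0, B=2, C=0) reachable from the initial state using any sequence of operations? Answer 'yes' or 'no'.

Answer: yes

Derivation:
BFS from (A=2, B=4, C=9):
  1. empty(B) -> (A=2 B=0 C=9)
  2. empty(C) -> (A=2 B=0 C=0)
  3. pour(A -> B) -> (A=0 B=2 C=0)
Target reached → yes.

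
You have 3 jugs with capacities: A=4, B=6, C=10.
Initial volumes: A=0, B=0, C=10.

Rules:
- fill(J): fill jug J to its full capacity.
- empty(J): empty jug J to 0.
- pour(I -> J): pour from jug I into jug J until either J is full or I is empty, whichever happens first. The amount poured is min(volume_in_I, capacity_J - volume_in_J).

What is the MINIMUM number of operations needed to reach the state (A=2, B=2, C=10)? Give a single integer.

BFS from (A=0, B=0, C=10). One shortest path:
  1. fill(A) -> (A=4 B=0 C=10)
  2. pour(A -> B) -> (A=0 B=4 C=10)
  3. pour(C -> A) -> (A=4 B=4 C=6)
  4. pour(A -> B) -> (A=2 B=6 C=6)
  5. pour(B -> C) -> (A=2 B=2 C=10)
Reached target in 5 moves.

Answer: 5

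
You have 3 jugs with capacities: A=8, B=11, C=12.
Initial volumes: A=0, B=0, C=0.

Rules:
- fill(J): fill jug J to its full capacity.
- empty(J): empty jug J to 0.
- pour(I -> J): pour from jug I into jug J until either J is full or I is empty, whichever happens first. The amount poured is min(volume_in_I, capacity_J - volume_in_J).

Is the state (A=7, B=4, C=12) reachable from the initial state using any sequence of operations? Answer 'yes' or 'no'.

Answer: yes

Derivation:
BFS from (A=0, B=0, C=0):
  1. fill(C) -> (A=0 B=0 C=12)
  2. pour(C -> B) -> (A=0 B=11 C=1)
  3. pour(C -> A) -> (A=1 B=11 C=0)
  4. pour(B -> C) -> (A=1 B=0 C=11)
  5. fill(B) -> (A=1 B=11 C=11)
  6. pour(B -> A) -> (A=8 B=4 C=11)
  7. pour(A -> C) -> (A=7 B=4 C=12)
Target reached → yes.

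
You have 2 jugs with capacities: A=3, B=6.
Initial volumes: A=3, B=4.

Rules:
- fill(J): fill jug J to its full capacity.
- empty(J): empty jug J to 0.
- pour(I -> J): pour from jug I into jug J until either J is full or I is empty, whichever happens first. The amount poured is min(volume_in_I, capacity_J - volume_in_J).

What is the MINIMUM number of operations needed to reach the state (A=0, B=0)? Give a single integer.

BFS from (A=3, B=4). One shortest path:
  1. empty(A) -> (A=0 B=4)
  2. empty(B) -> (A=0 B=0)
Reached target in 2 moves.

Answer: 2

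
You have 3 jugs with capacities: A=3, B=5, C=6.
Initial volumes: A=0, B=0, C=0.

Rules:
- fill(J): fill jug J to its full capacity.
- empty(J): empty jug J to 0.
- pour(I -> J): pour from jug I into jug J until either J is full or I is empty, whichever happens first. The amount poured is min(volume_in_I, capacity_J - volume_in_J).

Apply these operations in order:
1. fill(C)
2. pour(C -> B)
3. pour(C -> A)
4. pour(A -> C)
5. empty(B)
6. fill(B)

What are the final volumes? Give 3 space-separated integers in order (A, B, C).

Answer: 0 5 1

Derivation:
Step 1: fill(C) -> (A=0 B=0 C=6)
Step 2: pour(C -> B) -> (A=0 B=5 C=1)
Step 3: pour(C -> A) -> (A=1 B=5 C=0)
Step 4: pour(A -> C) -> (A=0 B=5 C=1)
Step 5: empty(B) -> (A=0 B=0 C=1)
Step 6: fill(B) -> (A=0 B=5 C=1)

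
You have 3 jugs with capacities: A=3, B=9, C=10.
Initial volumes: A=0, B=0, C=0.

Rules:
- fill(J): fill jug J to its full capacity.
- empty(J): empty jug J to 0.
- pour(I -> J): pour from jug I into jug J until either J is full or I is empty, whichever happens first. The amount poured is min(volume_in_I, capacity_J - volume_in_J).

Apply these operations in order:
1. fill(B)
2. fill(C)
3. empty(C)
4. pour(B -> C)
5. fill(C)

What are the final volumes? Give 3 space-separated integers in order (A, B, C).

Answer: 0 0 10

Derivation:
Step 1: fill(B) -> (A=0 B=9 C=0)
Step 2: fill(C) -> (A=0 B=9 C=10)
Step 3: empty(C) -> (A=0 B=9 C=0)
Step 4: pour(B -> C) -> (A=0 B=0 C=9)
Step 5: fill(C) -> (A=0 B=0 C=10)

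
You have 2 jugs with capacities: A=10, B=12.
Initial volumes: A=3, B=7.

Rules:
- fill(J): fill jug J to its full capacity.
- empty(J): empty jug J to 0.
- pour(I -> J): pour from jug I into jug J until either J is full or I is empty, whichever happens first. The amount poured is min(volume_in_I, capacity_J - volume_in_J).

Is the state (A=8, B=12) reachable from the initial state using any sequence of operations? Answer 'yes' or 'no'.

Answer: yes

Derivation:
BFS from (A=3, B=7):
  1. pour(A -> B) -> (A=0 B=10)
  2. fill(A) -> (A=10 B=10)
  3. pour(A -> B) -> (A=8 B=12)
Target reached → yes.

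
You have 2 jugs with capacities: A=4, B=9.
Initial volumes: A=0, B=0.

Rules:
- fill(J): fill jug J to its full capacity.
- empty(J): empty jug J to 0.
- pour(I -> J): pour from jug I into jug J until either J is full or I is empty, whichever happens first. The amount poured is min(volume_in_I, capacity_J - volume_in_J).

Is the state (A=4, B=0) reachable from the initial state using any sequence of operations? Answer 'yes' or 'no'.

BFS from (A=0, B=0):
  1. fill(A) -> (A=4 B=0)
Target reached → yes.

Answer: yes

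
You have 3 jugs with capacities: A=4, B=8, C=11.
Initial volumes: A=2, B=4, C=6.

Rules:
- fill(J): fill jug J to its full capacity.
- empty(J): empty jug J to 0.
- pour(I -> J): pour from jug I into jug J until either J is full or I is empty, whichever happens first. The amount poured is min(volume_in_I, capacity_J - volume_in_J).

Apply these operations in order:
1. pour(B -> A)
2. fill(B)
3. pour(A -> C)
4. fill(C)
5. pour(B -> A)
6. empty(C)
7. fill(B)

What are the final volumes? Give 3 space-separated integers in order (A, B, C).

Step 1: pour(B -> A) -> (A=4 B=2 C=6)
Step 2: fill(B) -> (A=4 B=8 C=6)
Step 3: pour(A -> C) -> (A=0 B=8 C=10)
Step 4: fill(C) -> (A=0 B=8 C=11)
Step 5: pour(B -> A) -> (A=4 B=4 C=11)
Step 6: empty(C) -> (A=4 B=4 C=0)
Step 7: fill(B) -> (A=4 B=8 C=0)

Answer: 4 8 0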